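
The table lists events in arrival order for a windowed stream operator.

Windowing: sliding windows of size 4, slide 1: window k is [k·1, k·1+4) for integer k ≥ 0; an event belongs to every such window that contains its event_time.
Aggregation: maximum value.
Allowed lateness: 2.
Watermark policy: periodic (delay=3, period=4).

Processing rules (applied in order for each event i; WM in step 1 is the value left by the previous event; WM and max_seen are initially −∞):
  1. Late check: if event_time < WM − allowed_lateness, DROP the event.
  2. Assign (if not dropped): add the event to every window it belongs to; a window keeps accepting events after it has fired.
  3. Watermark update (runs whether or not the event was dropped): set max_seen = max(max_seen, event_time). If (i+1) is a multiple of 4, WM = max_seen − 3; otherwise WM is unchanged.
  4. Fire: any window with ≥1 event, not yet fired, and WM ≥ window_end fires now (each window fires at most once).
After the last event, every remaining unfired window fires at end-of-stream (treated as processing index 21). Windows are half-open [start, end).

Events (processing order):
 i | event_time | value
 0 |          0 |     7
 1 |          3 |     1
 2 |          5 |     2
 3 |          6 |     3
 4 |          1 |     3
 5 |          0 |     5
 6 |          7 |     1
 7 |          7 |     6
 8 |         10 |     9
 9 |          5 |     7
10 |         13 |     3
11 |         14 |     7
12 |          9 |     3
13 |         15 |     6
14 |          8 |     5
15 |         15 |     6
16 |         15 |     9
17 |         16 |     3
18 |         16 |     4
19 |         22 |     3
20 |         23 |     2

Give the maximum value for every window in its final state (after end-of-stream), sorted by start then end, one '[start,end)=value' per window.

[0,4)=7 [1,5)=3 [2,6)=7 [3,7)=7 [4,8)=7 [5,9)=7 [6,10)=6 [7,11)=9 [8,12)=9 [9,13)=9 [10,14)=9 [11,15)=7 [12,16)=9 [13,17)=9 [14,18)=9 [15,19)=9 [16,20)=4 [19,23)=3 [20,24)=3 [21,25)=3 [22,26)=3 [23,27)=2

i=0 t=0 v=7: → [0,4); WM=−∞
i=1 t=3 v=1: → [3,7),[2,6),[1,5),[0,4); WM=−∞
i=2 t=5 v=2: → [5,9),[4,8),[3,7),[2,6); WM=−∞
i=3 t=6 v=3: → [6,10),[5,9),[4,8),[3,7); WM=3
i=4 t=1 v=3: → [1,5),[0,4); WM=3
i=5 t=0 v=5: DROP (t<3-2); WM=3
i=6 t=7 v=1: → [7,11),[6,10),[5,9),[4,8); WM=3
i=7 t=7 v=6: → [7,11),[6,10),[5,9),[4,8); WM=4; [0,4) fires=7
i=8 t=10 v=9: → [10,14),[9,13),[8,12),[7,11); WM=4
i=9 t=5 v=7: → [5,9),[4,8),[3,7),[2,6); WM=4
i=10 t=13 v=3: → [13,17),[12,16),[11,15),[10,14); WM=4
i=11 t=14 v=7: → [14,18),[13,17),[12,16),[11,15); WM=11; [1,5) fires=3 [2,6) fires=7 [3,7) fires=7 [4,8) fires=7 [5,9) fires=7 [6,10) fires=6 [7,11) fires=9
i=12 t=9 v=3: → [9,13),[8,12),[7,11),[6,10); WM=11
i=13 t=15 v=6: → [15,19),[14,18),[13,17),[12,16); WM=11
i=14 t=8 v=5: DROP (t<11-2); WM=11
i=15 t=15 v=6: → [15,19),[14,18),[13,17),[12,16); WM=12; [8,12) fires=9
i=16 t=15 v=9: → [15,19),[14,18),[13,17),[12,16); WM=12
i=17 t=16 v=3: → [16,20),[15,19),[14,18),[13,17); WM=12
i=18 t=16 v=4: → [16,20),[15,19),[14,18),[13,17); WM=12
i=19 t=22 v=3: → [22,26),[21,25),[20,24),[19,23); WM=19; [9,13) fires=9 [10,14) fires=9 [11,15) fires=7 [12,16) fires=9 [13,17) fires=9 [14,18) fires=9 [15,19) fires=9
i=20 t=23 v=2: → [23,27),[22,26),[21,25),[20,24); WM=19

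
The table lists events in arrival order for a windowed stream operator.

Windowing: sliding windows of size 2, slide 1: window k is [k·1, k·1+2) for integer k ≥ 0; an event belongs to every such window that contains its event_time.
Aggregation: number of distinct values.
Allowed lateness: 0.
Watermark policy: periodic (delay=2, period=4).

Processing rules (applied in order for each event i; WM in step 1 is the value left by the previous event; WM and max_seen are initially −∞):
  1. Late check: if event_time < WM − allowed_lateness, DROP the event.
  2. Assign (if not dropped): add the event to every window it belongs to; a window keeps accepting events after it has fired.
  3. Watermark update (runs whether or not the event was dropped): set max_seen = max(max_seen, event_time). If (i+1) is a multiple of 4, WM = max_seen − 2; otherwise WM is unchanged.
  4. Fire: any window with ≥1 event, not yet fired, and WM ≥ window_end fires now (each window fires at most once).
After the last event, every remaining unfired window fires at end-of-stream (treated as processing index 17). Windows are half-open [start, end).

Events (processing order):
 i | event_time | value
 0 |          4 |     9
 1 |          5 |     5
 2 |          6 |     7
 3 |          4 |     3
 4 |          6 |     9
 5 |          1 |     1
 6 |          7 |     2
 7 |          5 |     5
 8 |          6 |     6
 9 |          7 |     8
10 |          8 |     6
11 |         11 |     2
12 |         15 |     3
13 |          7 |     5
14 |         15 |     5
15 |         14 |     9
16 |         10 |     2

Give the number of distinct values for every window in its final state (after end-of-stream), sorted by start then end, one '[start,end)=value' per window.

i=0 t=4 v=9: → [4,6),[3,5); WM=−∞
i=1 t=5 v=5: → [5,7),[4,6); WM=−∞
i=2 t=6 v=7: → [6,8),[5,7); WM=−∞
i=3 t=4 v=3: → [4,6),[3,5); WM=4
i=4 t=6 v=9: → [6,8),[5,7); WM=4
i=5 t=1 v=1: DROP (t<4-0); WM=4
i=6 t=7 v=2: → [7,9),[6,8); WM=4
i=7 t=5 v=5: → [5,7),[4,6); WM=5; [3,5) fires=2
i=8 t=6 v=6: → [6,8),[5,7); WM=5
i=9 t=7 v=8: → [7,9),[6,8); WM=5
i=10 t=8 v=6: → [8,10),[7,9); WM=5
i=11 t=11 v=2: → [11,13),[10,12); WM=9; [4,6) fires=3 [5,7) fires=4 [6,8) fires=5 [7,9) fires=3
i=12 t=15 v=3: → [15,17),[14,16); WM=9
i=13 t=7 v=5: DROP (t<9-0); WM=9
i=14 t=15 v=5: → [15,17),[14,16); WM=9
i=15 t=14 v=9: → [14,16),[13,15); WM=13; [8,10) fires=1 [10,12) fires=1 [11,13) fires=1
i=16 t=10 v=2: DROP (t<13-0); WM=13

[3,5)=2 [4,6)=3 [5,7)=4 [6,8)=5 [7,9)=3 [8,10)=1 [10,12)=1 [11,13)=1 [13,15)=1 [14,16)=3 [15,17)=2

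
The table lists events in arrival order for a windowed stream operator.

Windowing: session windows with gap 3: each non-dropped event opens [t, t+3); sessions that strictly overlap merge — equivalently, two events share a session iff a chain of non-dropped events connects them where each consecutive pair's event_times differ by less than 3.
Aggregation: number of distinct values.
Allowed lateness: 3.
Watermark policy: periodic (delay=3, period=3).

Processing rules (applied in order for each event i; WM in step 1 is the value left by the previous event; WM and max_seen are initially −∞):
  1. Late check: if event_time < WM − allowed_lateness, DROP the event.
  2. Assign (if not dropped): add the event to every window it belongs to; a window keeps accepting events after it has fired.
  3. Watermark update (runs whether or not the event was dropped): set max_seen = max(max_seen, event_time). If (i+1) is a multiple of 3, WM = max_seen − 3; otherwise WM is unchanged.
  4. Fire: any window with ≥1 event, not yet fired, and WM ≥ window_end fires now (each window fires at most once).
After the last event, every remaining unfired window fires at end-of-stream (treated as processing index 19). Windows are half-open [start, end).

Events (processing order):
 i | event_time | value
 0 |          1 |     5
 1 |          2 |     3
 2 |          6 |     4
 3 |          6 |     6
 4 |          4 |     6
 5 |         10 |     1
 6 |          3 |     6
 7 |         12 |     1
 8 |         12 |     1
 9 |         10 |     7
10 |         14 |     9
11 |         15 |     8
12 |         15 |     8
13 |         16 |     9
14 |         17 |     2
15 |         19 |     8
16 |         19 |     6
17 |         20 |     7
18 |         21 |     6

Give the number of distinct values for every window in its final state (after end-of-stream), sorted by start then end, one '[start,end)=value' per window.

i=0 t=1 v=5: → [1,4); WM=−∞
i=1 t=2 v=3: → [1,5); WM=−∞
i=2 t=6 v=4: → [6,9); WM=3
i=3 t=6 v=6: → [6,9); WM=3
i=4 t=4 v=6: → [1,9); WM=3
i=5 t=10 v=1: → [10,13); WM=7
i=6 t=3 v=6: DROP (t<7-3); WM=7
i=7 t=12 v=1: → [10,15); WM=7
i=8 t=12 v=1: → [10,15); WM=9
i=9 t=10 v=7: → [10,15); WM=9
i=10 t=14 v=9: → [10,17); WM=9
i=11 t=15 v=8: → [10,18); WM=12
i=12 t=15 v=8: → [10,18); WM=12
i=13 t=16 v=9: → [10,19); WM=12
i=14 t=17 v=2: → [10,20); WM=14
i=15 t=19 v=8: → [10,22); WM=14
i=16 t=19 v=6: → [10,22); WM=14
i=17 t=20 v=7: → [10,23); WM=17
i=18 t=21 v=6: → [10,24); WM=17

[1,9)=4 [10,24)=6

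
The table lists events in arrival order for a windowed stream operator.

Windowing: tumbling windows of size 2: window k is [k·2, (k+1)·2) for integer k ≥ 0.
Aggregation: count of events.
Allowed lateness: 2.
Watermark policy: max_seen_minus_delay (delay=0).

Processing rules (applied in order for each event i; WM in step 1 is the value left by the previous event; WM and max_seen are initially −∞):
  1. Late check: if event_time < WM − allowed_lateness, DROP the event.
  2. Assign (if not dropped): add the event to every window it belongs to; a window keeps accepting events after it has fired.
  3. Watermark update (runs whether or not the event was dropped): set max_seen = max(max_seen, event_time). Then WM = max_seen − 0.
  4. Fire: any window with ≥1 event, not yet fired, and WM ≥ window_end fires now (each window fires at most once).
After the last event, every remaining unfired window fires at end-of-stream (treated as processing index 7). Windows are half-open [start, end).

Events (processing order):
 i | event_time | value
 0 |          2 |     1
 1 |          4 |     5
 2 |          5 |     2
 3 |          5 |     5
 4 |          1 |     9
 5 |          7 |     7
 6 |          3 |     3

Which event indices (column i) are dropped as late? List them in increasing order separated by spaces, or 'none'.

4 6

i=0 t=2 v=1: → [2,4); WM=2
i=1 t=4 v=5: → [4,6); WM=4; [2,4) fires=1
i=2 t=5 v=2: → [4,6); WM=5
i=3 t=5 v=5: → [4,6); WM=5
i=4 t=1 v=9: DROP (t<5-2); WM=5
i=5 t=7 v=7: → [6,8); WM=7; [4,6) fires=3
i=6 t=3 v=3: DROP (t<7-2); WM=7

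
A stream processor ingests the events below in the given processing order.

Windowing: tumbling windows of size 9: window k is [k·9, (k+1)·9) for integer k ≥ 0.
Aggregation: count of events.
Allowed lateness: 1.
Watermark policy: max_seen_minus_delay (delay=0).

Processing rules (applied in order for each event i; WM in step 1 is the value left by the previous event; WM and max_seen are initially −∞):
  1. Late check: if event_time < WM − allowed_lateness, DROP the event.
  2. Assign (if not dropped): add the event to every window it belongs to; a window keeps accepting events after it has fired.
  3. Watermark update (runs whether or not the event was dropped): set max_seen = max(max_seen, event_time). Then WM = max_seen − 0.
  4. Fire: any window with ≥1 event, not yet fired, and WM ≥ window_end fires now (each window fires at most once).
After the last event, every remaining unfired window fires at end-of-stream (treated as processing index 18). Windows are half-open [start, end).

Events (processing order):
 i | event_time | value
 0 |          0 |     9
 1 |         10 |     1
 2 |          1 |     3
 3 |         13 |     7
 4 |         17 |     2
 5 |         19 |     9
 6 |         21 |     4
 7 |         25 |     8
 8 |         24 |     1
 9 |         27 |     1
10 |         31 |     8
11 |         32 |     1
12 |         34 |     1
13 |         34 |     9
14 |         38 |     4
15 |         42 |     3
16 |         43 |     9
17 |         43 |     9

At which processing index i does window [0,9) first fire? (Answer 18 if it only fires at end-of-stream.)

i=0 t=0 v=9: → [0,9); WM=0
i=1 t=10 v=1: → [9,18); WM=10; [0,9) fires=1
i=2 t=1 v=3: DROP (t<10-1); WM=10
i=3 t=13 v=7: → [9,18); WM=13
i=4 t=17 v=2: → [9,18); WM=17
i=5 t=19 v=9: → [18,27); WM=19; [9,18) fires=3
i=6 t=21 v=4: → [18,27); WM=21
i=7 t=25 v=8: → [18,27); WM=25
i=8 t=24 v=1: → [18,27); WM=25
i=9 t=27 v=1: → [27,36); WM=27; [18,27) fires=4
i=10 t=31 v=8: → [27,36); WM=31
i=11 t=32 v=1: → [27,36); WM=32
i=12 t=34 v=1: → [27,36); WM=34
i=13 t=34 v=9: → [27,36); WM=34
i=14 t=38 v=4: → [36,45); WM=38; [27,36) fires=5
i=15 t=42 v=3: → [36,45); WM=42
i=16 t=43 v=9: → [36,45); WM=43
i=17 t=43 v=9: → [36,45); WM=43

1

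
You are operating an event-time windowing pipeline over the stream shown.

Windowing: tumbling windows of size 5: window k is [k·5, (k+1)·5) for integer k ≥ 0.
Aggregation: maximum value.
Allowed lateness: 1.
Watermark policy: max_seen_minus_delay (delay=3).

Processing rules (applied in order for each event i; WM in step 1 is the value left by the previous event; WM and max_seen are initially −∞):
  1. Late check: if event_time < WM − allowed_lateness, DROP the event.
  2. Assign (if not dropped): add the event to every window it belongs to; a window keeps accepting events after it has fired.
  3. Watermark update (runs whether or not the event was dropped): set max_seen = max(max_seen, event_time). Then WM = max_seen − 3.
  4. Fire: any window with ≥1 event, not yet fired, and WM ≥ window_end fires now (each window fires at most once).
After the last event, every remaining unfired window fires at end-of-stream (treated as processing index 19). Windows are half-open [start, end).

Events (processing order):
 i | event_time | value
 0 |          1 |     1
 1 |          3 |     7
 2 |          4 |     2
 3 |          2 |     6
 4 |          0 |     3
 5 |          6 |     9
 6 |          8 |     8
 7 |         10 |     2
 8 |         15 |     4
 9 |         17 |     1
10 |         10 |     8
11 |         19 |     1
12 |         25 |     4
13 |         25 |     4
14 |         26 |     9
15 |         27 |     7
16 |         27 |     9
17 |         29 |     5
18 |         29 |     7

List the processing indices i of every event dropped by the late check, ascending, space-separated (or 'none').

i=0 t=1 v=1: → [0,5); WM=-2
i=1 t=3 v=7: → [0,5); WM=0
i=2 t=4 v=2: → [0,5); WM=1
i=3 t=2 v=6: → [0,5); WM=1
i=4 t=0 v=3: → [0,5); WM=1
i=5 t=6 v=9: → [5,10); WM=3
i=6 t=8 v=8: → [5,10); WM=5; [0,5) fires=7
i=7 t=10 v=2: → [10,15); WM=7
i=8 t=15 v=4: → [15,20); WM=12; [5,10) fires=9
i=9 t=17 v=1: → [15,20); WM=14
i=10 t=10 v=8: DROP (t<14-1); WM=14
i=11 t=19 v=1: → [15,20); WM=16; [10,15) fires=2
i=12 t=25 v=4: → [25,30); WM=22; [15,20) fires=4
i=13 t=25 v=4: → [25,30); WM=22
i=14 t=26 v=9: → [25,30); WM=23
i=15 t=27 v=7: → [25,30); WM=24
i=16 t=27 v=9: → [25,30); WM=24
i=17 t=29 v=5: → [25,30); WM=26
i=18 t=29 v=7: → [25,30); WM=26

10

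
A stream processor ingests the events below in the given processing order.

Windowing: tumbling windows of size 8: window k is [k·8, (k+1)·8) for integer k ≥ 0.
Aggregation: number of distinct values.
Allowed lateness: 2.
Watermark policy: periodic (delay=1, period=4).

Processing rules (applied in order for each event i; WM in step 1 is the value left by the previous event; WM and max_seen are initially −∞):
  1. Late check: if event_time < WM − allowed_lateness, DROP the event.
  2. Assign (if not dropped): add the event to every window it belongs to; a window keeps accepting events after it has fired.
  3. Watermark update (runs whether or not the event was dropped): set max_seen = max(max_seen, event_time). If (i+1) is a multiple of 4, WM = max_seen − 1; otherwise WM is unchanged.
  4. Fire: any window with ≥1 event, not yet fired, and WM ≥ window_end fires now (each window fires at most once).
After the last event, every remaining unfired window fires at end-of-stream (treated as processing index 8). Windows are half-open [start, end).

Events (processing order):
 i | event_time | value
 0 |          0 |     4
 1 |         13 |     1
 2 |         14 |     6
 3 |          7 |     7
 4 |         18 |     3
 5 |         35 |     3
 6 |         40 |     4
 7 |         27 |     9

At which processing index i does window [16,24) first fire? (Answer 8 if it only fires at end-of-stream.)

i=0 t=0 v=4: → [0,8); WM=−∞
i=1 t=13 v=1: → [8,16); WM=−∞
i=2 t=14 v=6: → [8,16); WM=−∞
i=3 t=7 v=7: → [0,8); WM=13; [0,8) fires=2
i=4 t=18 v=3: → [16,24); WM=13
i=5 t=35 v=3: → [32,40); WM=13
i=6 t=40 v=4: → [40,48); WM=13
i=7 t=27 v=9: → [24,32); WM=39; [8,16) fires=2 [16,24) fires=1 [24,32) fires=1

7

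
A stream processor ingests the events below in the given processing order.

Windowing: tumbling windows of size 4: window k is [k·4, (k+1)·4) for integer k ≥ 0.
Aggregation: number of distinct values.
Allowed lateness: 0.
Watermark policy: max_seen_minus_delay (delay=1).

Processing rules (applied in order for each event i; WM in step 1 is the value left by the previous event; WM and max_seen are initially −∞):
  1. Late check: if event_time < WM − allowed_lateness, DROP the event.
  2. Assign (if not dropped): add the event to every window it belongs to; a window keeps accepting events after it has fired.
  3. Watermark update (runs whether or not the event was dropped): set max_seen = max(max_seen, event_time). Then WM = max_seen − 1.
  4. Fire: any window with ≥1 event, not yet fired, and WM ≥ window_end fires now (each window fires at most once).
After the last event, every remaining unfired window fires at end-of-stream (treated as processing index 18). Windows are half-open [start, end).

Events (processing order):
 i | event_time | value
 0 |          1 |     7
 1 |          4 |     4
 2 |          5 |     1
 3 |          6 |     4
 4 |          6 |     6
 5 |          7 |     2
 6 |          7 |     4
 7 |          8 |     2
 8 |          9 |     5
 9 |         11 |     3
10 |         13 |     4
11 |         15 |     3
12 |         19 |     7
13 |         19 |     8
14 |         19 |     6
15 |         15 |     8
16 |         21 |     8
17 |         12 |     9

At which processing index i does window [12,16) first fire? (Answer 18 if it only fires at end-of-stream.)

i=0 t=1 v=7: → [0,4); WM=0
i=1 t=4 v=4: → [4,8); WM=3
i=2 t=5 v=1: → [4,8); WM=4; [0,4) fires=1
i=3 t=6 v=4: → [4,8); WM=5
i=4 t=6 v=6: → [4,8); WM=5
i=5 t=7 v=2: → [4,8); WM=6
i=6 t=7 v=4: → [4,8); WM=6
i=7 t=8 v=2: → [8,12); WM=7
i=8 t=9 v=5: → [8,12); WM=8; [4,8) fires=4
i=9 t=11 v=3: → [8,12); WM=10
i=10 t=13 v=4: → [12,16); WM=12; [8,12) fires=3
i=11 t=15 v=3: → [12,16); WM=14
i=12 t=19 v=7: → [16,20); WM=18; [12,16) fires=2
i=13 t=19 v=8: → [16,20); WM=18
i=14 t=19 v=6: → [16,20); WM=18
i=15 t=15 v=8: DROP (t<18-0); WM=18
i=16 t=21 v=8: → [20,24); WM=20; [16,20) fires=3
i=17 t=12 v=9: DROP (t<20-0); WM=20

12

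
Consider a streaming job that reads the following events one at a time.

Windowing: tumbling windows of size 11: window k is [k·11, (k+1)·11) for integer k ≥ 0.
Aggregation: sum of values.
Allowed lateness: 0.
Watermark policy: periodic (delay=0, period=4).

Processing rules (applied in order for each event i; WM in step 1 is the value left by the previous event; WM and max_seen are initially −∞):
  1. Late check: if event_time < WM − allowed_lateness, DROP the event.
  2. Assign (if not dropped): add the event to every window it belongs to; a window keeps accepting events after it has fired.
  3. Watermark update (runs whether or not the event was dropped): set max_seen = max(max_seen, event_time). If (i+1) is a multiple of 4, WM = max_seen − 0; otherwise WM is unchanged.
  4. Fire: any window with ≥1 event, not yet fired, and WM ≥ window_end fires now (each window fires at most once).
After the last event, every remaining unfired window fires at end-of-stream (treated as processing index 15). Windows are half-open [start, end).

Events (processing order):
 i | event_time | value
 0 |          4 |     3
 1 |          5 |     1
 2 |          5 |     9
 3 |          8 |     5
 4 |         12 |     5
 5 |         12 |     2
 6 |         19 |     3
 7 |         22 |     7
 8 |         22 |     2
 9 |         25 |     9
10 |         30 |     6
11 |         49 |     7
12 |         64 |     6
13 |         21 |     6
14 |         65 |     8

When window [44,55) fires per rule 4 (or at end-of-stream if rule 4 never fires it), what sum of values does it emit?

i=0 t=4 v=3: → [0,11); WM=−∞
i=1 t=5 v=1: → [0,11); WM=−∞
i=2 t=5 v=9: → [0,11); WM=−∞
i=3 t=8 v=5: → [0,11); WM=8
i=4 t=12 v=5: → [11,22); WM=8
i=5 t=12 v=2: → [11,22); WM=8
i=6 t=19 v=3: → [11,22); WM=8
i=7 t=22 v=7: → [22,33); WM=22; [0,11) fires=18 [11,22) fires=10
i=8 t=22 v=2: → [22,33); WM=22
i=9 t=25 v=9: → [22,33); WM=22
i=10 t=30 v=6: → [22,33); WM=22
i=11 t=49 v=7: → [44,55); WM=49; [22,33) fires=24
i=12 t=64 v=6: → [55,66); WM=49
i=13 t=21 v=6: DROP (t<49-0); WM=49
i=14 t=65 v=8: → [55,66); WM=49

7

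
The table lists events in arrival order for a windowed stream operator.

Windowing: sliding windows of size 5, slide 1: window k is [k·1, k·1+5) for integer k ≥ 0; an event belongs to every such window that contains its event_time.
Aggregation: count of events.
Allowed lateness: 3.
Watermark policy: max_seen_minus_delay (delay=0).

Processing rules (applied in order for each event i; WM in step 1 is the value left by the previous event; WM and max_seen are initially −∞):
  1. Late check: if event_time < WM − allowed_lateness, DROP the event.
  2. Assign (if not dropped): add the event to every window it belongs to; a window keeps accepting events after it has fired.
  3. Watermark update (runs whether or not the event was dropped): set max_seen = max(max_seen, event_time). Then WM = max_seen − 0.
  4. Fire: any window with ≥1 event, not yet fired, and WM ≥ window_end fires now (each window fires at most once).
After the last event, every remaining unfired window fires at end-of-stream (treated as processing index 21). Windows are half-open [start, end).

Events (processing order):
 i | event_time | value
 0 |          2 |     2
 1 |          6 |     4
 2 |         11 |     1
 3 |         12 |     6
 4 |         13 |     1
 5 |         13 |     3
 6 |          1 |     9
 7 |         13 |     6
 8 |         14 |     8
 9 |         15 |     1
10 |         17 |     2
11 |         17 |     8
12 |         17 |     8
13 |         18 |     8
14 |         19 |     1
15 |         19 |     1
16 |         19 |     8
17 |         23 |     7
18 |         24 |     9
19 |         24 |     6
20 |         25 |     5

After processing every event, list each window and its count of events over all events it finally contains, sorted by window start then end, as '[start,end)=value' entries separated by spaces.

i=0 t=2 v=2: → [2,7),[1,6),[0,5); WM=2
i=1 t=6 v=4: → [6,11),[5,10),[4,9),[3,8),[2,7); WM=6; [0,5) fires=1 [1,6) fires=1
i=2 t=11 v=1: → [11,16),[10,15),[9,14),[8,13),[7,12); WM=11; [2,7) fires=2 [3,8) fires=1 [4,9) fires=1 [5,10) fires=1 [6,11) fires=1
i=3 t=12 v=6: → [12,17),[11,16),[10,15),[9,14),[8,13); WM=12; [7,12) fires=1
i=4 t=13 v=1: → [13,18),[12,17),[11,16),[10,15),[9,14); WM=13; [8,13) fires=2
i=5 t=13 v=3: → [13,18),[12,17),[11,16),[10,15),[9,14); WM=13
i=6 t=1 v=9: DROP (t<13-3); WM=13
i=7 t=13 v=6: → [13,18),[12,17),[11,16),[10,15),[9,14); WM=13
i=8 t=14 v=8: → [14,19),[13,18),[12,17),[11,16),[10,15); WM=14; [9,14) fires=5
i=9 t=15 v=1: → [15,20),[14,19),[13,18),[12,17),[11,16); WM=15; [10,15) fires=6
i=10 t=17 v=2: → [17,22),[16,21),[15,20),[14,19),[13,18); WM=17; [11,16) fires=7 [12,17) fires=6
i=11 t=17 v=8: → [17,22),[16,21),[15,20),[14,19),[13,18); WM=17
i=12 t=17 v=8: → [17,22),[16,21),[15,20),[14,19),[13,18); WM=17
i=13 t=18 v=8: → [18,23),[17,22),[16,21),[15,20),[14,19); WM=18; [13,18) fires=8
i=14 t=19 v=1: → [19,24),[18,23),[17,22),[16,21),[15,20); WM=19; [14,19) fires=6
i=15 t=19 v=1: → [19,24),[18,23),[17,22),[16,21),[15,20); WM=19
i=16 t=19 v=8: → [19,24),[18,23),[17,22),[16,21),[15,20); WM=19
i=17 t=23 v=7: → [23,28),[22,27),[21,26),[20,25),[19,24); WM=23; [15,20) fires=8 [16,21) fires=7 [17,22) fires=7 [18,23) fires=4
i=18 t=24 v=9: → [24,29),[23,28),[22,27),[21,26),[20,25); WM=24; [19,24) fires=4
i=19 t=24 v=6: → [24,29),[23,28),[22,27),[21,26),[20,25); WM=24
i=20 t=25 v=5: → [25,30),[24,29),[23,28),[22,27),[21,26); WM=25; [20,25) fires=3

[0,5)=1 [1,6)=1 [2,7)=2 [3,8)=1 [4,9)=1 [5,10)=1 [6,11)=1 [7,12)=1 [8,13)=2 [9,14)=5 [10,15)=6 [11,16)=7 [12,17)=6 [13,18)=8 [14,19)=6 [15,20)=8 [16,21)=7 [17,22)=7 [18,23)=4 [19,24)=4 [20,25)=3 [21,26)=4 [22,27)=4 [23,28)=4 [24,29)=3 [25,30)=1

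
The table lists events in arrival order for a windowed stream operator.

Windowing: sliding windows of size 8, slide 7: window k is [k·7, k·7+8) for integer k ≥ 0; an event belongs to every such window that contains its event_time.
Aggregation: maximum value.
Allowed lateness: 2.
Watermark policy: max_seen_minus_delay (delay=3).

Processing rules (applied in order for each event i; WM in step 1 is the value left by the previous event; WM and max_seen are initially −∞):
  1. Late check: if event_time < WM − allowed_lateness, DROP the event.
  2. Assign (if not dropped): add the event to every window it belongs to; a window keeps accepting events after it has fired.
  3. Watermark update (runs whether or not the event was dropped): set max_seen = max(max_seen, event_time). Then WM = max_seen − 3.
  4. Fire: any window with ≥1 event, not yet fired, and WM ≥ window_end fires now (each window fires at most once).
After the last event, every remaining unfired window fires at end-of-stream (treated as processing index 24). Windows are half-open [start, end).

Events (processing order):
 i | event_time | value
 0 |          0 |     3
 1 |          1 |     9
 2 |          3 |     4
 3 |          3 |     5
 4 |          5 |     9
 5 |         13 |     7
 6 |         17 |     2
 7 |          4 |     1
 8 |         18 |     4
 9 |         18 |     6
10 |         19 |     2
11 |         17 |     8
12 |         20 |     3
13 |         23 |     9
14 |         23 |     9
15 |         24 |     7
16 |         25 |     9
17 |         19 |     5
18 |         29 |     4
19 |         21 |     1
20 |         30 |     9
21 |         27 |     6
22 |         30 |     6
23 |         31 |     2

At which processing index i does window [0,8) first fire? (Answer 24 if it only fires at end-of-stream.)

i=0 t=0 v=3: → [0,8); WM=-3
i=1 t=1 v=9: → [0,8); WM=-2
i=2 t=3 v=4: → [0,8); WM=0
i=3 t=3 v=5: → [0,8); WM=0
i=4 t=5 v=9: → [0,8); WM=2
i=5 t=13 v=7: → [7,15); WM=10; [0,8) fires=9
i=6 t=17 v=2: → [14,22); WM=14
i=7 t=4 v=1: DROP (t<14-2); WM=14
i=8 t=18 v=4: → [14,22); WM=15; [7,15) fires=7
i=9 t=18 v=6: → [14,22); WM=15
i=10 t=19 v=2: → [14,22); WM=16
i=11 t=17 v=8: → [14,22); WM=16
i=12 t=20 v=3: → [14,22); WM=17
i=13 t=23 v=9: → [21,29); WM=20
i=14 t=23 v=9: → [21,29); WM=20
i=15 t=24 v=7: → [21,29); WM=21
i=16 t=25 v=9: → [21,29); WM=22; [14,22) fires=8
i=17 t=19 v=5: DROP (t<22-2); WM=22
i=18 t=29 v=4: → [28,36); WM=26
i=19 t=21 v=1: DROP (t<26-2); WM=26
i=20 t=30 v=9: → [28,36); WM=27
i=21 t=27 v=6: → [21,29); WM=27
i=22 t=30 v=6: → [28,36); WM=27
i=23 t=31 v=2: → [28,36); WM=28

5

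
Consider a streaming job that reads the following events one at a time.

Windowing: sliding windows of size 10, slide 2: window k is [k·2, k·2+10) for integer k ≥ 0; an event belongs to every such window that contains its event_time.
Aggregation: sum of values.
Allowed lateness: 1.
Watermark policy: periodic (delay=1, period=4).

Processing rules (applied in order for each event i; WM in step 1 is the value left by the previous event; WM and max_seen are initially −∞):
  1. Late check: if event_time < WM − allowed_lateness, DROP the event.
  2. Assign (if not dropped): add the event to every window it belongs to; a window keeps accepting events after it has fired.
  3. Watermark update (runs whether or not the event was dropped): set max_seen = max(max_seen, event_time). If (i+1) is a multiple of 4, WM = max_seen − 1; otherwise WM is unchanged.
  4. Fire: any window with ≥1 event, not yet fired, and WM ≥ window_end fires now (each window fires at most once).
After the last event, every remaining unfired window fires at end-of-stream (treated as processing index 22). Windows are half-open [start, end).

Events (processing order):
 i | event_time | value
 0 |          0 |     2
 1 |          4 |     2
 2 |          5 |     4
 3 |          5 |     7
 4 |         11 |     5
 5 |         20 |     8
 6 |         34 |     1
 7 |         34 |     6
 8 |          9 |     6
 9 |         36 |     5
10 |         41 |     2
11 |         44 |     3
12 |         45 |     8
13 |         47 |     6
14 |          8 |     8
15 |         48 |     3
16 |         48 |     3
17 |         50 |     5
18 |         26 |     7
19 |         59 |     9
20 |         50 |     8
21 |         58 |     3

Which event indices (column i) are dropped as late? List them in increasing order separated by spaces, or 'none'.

8 14 18 20

i=0 t=0 v=2: → [0,10); WM=−∞
i=1 t=4 v=2: → [4,14),[2,12),[0,10); WM=−∞
i=2 t=5 v=4: → [4,14),[2,12),[0,10); WM=−∞
i=3 t=5 v=7: → [4,14),[2,12),[0,10); WM=4
i=4 t=11 v=5: → [10,20),[8,18),[6,16),[4,14),[2,12); WM=4
i=5 t=20 v=8: → [20,30),[18,28),[16,26),[14,24),[12,22); WM=4
i=6 t=34 v=1: → [34,44),[32,42),[30,40),[28,38),[26,36); WM=4
i=7 t=34 v=6: → [34,44),[32,42),[30,40),[28,38),[26,36); WM=33; [0,10) fires=15 [2,12) fires=18 [4,14) fires=18 [6,16) fires=5 [8,18) fires=5 [10,20) fires=5 [12,22) fires=8 [14,24) fires=8 [16,26) fires=8 [18,28) fires=8 [20,30) fires=8
i=8 t=9 v=6: DROP (t<33-1); WM=33
i=9 t=36 v=5: → [36,46),[34,44),[32,42),[30,40),[28,38); WM=33
i=10 t=41 v=2: → [40,50),[38,48),[36,46),[34,44),[32,42); WM=33
i=11 t=44 v=3: → [44,54),[42,52),[40,50),[38,48),[36,46); WM=43; [26,36) fires=7 [28,38) fires=12 [30,40) fires=12 [32,42) fires=14
i=12 t=45 v=8: → [44,54),[42,52),[40,50),[38,48),[36,46); WM=43
i=13 t=47 v=6: → [46,56),[44,54),[42,52),[40,50),[38,48); WM=43
i=14 t=8 v=8: DROP (t<43-1); WM=43
i=15 t=48 v=3: → [48,58),[46,56),[44,54),[42,52),[40,50); WM=47; [34,44) fires=14 [36,46) fires=18
i=16 t=48 v=3: → [48,58),[46,56),[44,54),[42,52),[40,50); WM=47
i=17 t=50 v=5: → [50,60),[48,58),[46,56),[44,54),[42,52); WM=47
i=18 t=26 v=7: DROP (t<47-1); WM=47
i=19 t=59 v=9: → [58,68),[56,66),[54,64),[52,62),[50,60); WM=58; [38,48) fires=19 [40,50) fires=25 [42,52) fires=28 [44,54) fires=28 [46,56) fires=17 [48,58) fires=11
i=20 t=50 v=8: DROP (t<58-1); WM=58
i=21 t=58 v=3: → [58,68),[56,66),[54,64),[52,62),[50,60); WM=58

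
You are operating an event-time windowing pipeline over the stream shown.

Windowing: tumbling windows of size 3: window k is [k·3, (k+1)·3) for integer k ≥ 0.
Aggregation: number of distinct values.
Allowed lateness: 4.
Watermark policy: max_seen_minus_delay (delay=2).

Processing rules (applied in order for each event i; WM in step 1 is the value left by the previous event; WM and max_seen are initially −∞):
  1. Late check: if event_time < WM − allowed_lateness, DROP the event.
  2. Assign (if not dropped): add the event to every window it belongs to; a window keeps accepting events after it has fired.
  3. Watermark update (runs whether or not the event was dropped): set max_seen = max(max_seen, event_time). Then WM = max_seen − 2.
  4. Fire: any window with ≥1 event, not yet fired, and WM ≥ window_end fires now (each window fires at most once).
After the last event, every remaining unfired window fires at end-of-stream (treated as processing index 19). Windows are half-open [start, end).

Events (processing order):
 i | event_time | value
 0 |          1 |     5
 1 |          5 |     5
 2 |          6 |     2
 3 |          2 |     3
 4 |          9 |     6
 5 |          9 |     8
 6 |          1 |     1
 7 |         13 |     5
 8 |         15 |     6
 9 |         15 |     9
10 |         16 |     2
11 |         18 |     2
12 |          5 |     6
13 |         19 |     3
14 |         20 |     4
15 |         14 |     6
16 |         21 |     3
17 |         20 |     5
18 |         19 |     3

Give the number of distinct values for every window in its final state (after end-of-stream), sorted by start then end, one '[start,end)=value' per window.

[0,3)=2 [3,6)=1 [6,9)=1 [9,12)=2 [12,15)=2 [15,18)=3 [18,21)=4 [21,24)=1

i=0 t=1 v=5: → [0,3); WM=-1
i=1 t=5 v=5: → [3,6); WM=3; [0,3) fires=1
i=2 t=6 v=2: → [6,9); WM=4
i=3 t=2 v=3: → [0,3); WM=4
i=4 t=9 v=6: → [9,12); WM=7; [3,6) fires=1
i=5 t=9 v=8: → [9,12); WM=7
i=6 t=1 v=1: DROP (t<7-4); WM=7
i=7 t=13 v=5: → [12,15); WM=11; [6,9) fires=1
i=8 t=15 v=6: → [15,18); WM=13; [9,12) fires=2
i=9 t=15 v=9: → [15,18); WM=13
i=10 t=16 v=2: → [15,18); WM=14
i=11 t=18 v=2: → [18,21); WM=16; [12,15) fires=1
i=12 t=5 v=6: DROP (t<16-4); WM=16
i=13 t=19 v=3: → [18,21); WM=17
i=14 t=20 v=4: → [18,21); WM=18; [15,18) fires=3
i=15 t=14 v=6: → [12,15); WM=18
i=16 t=21 v=3: → [21,24); WM=19
i=17 t=20 v=5: → [18,21); WM=19
i=18 t=19 v=3: → [18,21); WM=19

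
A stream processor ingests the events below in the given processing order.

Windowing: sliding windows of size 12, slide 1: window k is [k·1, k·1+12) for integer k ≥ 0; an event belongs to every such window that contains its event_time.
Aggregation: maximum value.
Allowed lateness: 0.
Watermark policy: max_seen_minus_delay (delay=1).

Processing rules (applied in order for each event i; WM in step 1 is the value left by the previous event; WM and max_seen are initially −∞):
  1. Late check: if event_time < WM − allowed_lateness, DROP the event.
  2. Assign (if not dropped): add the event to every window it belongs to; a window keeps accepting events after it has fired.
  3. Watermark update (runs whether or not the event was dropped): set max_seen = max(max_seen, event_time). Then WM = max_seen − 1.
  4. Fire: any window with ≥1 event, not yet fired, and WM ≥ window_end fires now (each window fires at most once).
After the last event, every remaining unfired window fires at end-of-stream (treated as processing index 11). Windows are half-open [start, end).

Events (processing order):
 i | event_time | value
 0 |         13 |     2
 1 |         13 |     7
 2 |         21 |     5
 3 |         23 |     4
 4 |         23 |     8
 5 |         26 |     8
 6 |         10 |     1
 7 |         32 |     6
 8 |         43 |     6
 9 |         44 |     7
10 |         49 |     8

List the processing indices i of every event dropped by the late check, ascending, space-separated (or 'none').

i=0 t=13 v=2: → [13,25),[12,24),[11,23),[10,22),[9,21),[8,20),[7,19),[6,18),[5,17),[4,16),[3,15),[2,14); WM=12
i=1 t=13 v=7: → [13,25),[12,24),[11,23),[10,22),[9,21),[8,20),[7,19),[6,18),[5,17),[4,16),[3,15),[2,14); WM=12
i=2 t=21 v=5: → [21,33),[20,32),[19,31),[18,30),[17,29),[16,28),[15,27),[14,26),[13,25),[12,24),[11,23),[10,22); WM=20; [2,14) fires=7 [3,15) fires=7 [4,16) fires=7 [5,17) fires=7 [6,18) fires=7 [7,19) fires=7 [8,20) fires=7
i=3 t=23 v=4: → [23,35),[22,34),[21,33),[20,32),[19,31),[18,30),[17,29),[16,28),[15,27),[14,26),[13,25),[12,24); WM=22; [9,21) fires=7 [10,22) fires=7
i=4 t=23 v=8: → [23,35),[22,34),[21,33),[20,32),[19,31),[18,30),[17,29),[16,28),[15,27),[14,26),[13,25),[12,24); WM=22
i=5 t=26 v=8: → [26,38),[25,37),[24,36),[23,35),[22,34),[21,33),[20,32),[19,31),[18,30),[17,29),[16,28),[15,27); WM=25; [11,23) fires=7 [12,24) fires=8 [13,25) fires=8
i=6 t=10 v=1: DROP (t<25-0); WM=25
i=7 t=32 v=6: → [32,44),[31,43),[30,42),[29,41),[28,40),[27,39),[26,38),[25,37),[24,36),[23,35),[22,34),[21,33); WM=31; [14,26) fires=8 [15,27) fires=8 [16,28) fires=8 [17,29) fires=8 [18,30) fires=8 [19,31) fires=8
i=8 t=43 v=6: → [43,55),[42,54),[41,53),[40,52),[39,51),[38,50),[37,49),[36,48),[35,47),[34,46),[33,45),[32,44); WM=42; [20,32) fires=8 [21,33) fires=8 [22,34) fires=8 [23,35) fires=8 [24,36) fires=8 [25,37) fires=8 [26,38) fires=8 [27,39) fires=6 [28,40) fires=6 [29,41) fires=6 [30,42) fires=6
i=9 t=44 v=7: → [44,56),[43,55),[42,54),[41,53),[40,52),[39,51),[38,50),[37,49),[36,48),[35,47),[34,46),[33,45); WM=43; [31,43) fires=6
i=10 t=49 v=8: → [49,61),[48,60),[47,59),[46,58),[45,57),[44,56),[43,55),[42,54),[41,53),[40,52),[39,51),[38,50); WM=48; [32,44) fires=6 [33,45) fires=7 [34,46) fires=7 [35,47) fires=7 [36,48) fires=7

6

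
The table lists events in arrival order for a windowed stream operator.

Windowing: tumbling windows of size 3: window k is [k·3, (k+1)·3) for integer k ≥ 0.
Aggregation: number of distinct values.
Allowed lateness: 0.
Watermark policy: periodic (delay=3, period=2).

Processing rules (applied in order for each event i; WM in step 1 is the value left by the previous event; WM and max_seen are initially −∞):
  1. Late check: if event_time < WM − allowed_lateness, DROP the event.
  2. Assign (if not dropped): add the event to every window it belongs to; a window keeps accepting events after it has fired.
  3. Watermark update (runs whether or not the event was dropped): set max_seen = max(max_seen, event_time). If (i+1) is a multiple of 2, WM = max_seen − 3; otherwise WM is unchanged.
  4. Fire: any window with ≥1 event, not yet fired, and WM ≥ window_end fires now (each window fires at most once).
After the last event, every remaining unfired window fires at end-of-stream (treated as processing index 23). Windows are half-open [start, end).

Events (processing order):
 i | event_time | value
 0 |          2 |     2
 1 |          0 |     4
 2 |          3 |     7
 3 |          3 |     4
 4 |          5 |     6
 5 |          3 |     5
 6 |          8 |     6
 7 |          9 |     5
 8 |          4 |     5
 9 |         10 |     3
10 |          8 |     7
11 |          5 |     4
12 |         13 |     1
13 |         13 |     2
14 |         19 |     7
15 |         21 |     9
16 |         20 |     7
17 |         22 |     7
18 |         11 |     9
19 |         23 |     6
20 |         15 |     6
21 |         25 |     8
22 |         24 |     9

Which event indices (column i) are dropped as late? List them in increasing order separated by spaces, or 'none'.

8 11 18 20

i=0 t=2 v=2: → [0,3); WM=−∞
i=1 t=0 v=4: → [0,3); WM=-1
i=2 t=3 v=7: → [3,6); WM=-1
i=3 t=3 v=4: → [3,6); WM=0
i=4 t=5 v=6: → [3,6); WM=0
i=5 t=3 v=5: → [3,6); WM=2
i=6 t=8 v=6: → [6,9); WM=2
i=7 t=9 v=5: → [9,12); WM=6; [0,3) fires=2 [3,6) fires=4
i=8 t=4 v=5: DROP (t<6-0); WM=6
i=9 t=10 v=3: → [9,12); WM=7
i=10 t=8 v=7: → [6,9); WM=7
i=11 t=5 v=4: DROP (t<7-0); WM=7
i=12 t=13 v=1: → [12,15); WM=7
i=13 t=13 v=2: → [12,15); WM=10; [6,9) fires=2
i=14 t=19 v=7: → [18,21); WM=10
i=15 t=21 v=9: → [21,24); WM=18; [9,12) fires=2 [12,15) fires=2
i=16 t=20 v=7: → [18,21); WM=18
i=17 t=22 v=7: → [21,24); WM=19
i=18 t=11 v=9: DROP (t<19-0); WM=19
i=19 t=23 v=6: → [21,24); WM=20
i=20 t=15 v=6: DROP (t<20-0); WM=20
i=21 t=25 v=8: → [24,27); WM=22; [18,21) fires=1
i=22 t=24 v=9: → [24,27); WM=22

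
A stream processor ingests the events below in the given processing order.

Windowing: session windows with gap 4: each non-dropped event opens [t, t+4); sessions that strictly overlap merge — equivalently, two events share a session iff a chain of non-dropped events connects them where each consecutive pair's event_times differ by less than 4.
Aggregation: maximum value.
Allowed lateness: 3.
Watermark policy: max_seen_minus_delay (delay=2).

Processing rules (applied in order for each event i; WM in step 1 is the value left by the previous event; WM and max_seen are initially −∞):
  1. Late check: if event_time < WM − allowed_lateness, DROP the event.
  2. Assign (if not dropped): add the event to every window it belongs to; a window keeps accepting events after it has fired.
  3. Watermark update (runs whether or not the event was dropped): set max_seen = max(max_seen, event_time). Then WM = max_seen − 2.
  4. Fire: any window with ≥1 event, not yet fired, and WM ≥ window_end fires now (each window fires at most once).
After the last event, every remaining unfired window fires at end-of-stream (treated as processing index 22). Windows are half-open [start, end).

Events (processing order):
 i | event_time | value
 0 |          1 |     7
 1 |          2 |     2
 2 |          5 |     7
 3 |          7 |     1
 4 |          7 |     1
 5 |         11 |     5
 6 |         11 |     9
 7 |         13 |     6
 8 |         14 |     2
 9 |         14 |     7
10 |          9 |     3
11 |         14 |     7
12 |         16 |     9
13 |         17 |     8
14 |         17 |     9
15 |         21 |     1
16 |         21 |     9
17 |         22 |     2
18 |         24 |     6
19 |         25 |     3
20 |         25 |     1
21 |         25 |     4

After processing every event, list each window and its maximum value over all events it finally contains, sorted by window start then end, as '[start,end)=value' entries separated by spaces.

[1,21)=9 [21,29)=9

i=0 t=1 v=7: → [1,5); WM=-1
i=1 t=2 v=2: → [1,6); WM=0
i=2 t=5 v=7: → [1,9); WM=3
i=3 t=7 v=1: → [1,11); WM=5
i=4 t=7 v=1: → [1,11); WM=5
i=5 t=11 v=5: → [11,15); WM=9
i=6 t=11 v=9: → [11,15); WM=9
i=7 t=13 v=6: → [11,17); WM=11
i=8 t=14 v=2: → [11,18); WM=12
i=9 t=14 v=7: → [11,18); WM=12
i=10 t=9 v=3: → [1,18); WM=12
i=11 t=14 v=7: → [1,18); WM=12
i=12 t=16 v=9: → [1,20); WM=14
i=13 t=17 v=8: → [1,21); WM=15
i=14 t=17 v=9: → [1,21); WM=15
i=15 t=21 v=1: → [21,25); WM=19
i=16 t=21 v=9: → [21,25); WM=19
i=17 t=22 v=2: → [21,26); WM=20
i=18 t=24 v=6: → [21,28); WM=22
i=19 t=25 v=3: → [21,29); WM=23
i=20 t=25 v=1: → [21,29); WM=23
i=21 t=25 v=4: → [21,29); WM=23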